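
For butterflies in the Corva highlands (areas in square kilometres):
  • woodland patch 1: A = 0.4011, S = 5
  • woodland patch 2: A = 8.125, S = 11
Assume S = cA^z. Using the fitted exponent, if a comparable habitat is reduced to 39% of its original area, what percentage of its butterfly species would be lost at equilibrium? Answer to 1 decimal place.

z = ln(11/5) / ln(8.125/0.4011) = 0.7885 / 3.0085 = 0.2621
S_new/S_old = (A_new/A_old)^z = 0.39^0.2621 = exp(0.2621 × -0.9416) = 0.7813
Fraction lost = 1 − 0.7813 = 0.2187

21.9%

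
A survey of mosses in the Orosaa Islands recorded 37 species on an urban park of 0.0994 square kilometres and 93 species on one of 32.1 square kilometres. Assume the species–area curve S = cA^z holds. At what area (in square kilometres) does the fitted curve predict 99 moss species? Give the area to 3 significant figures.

47.5 square kilometres

z = ln(93/37) / ln(32.1/0.0994) = 0.9217 / 5.7775 = 0.1595
c = 37 / 0.0994^0.1595 = 37 / 0.6919 = 53.47
A = (99/53.47)^(1/0.1595) ⇒ ln A = ln(1.851)/0.1595 = 3.8608
A = e^3.8608 ≈ 47.5 square kilometres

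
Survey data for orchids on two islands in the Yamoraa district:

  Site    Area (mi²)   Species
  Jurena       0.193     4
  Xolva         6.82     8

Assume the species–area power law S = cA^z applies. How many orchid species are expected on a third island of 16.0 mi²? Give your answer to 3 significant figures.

z = ln(8/4) / ln(6.82/0.193) = 0.6931 / 3.5649 = 0.1944
c = 4 / 0.193^0.1944 = 4 / 0.7263 = 5.508
S₃ = 5.508 × 16^0.1944 = 5.508 × 1.714 ≈ 9.443

9.44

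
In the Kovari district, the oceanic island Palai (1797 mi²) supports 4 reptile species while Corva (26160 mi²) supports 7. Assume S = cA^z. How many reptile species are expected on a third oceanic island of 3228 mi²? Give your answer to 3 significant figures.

4.52

z = ln(7/4) / ln(26160/1797) = 0.5596 / 2.6781 = 0.2090
c = 4 / 1797^0.2090 = 4 / 4.787 = 0.8356
S₃ = 0.8356 × 3228^0.2090 = 0.8356 × 5.41 ≈ 4.521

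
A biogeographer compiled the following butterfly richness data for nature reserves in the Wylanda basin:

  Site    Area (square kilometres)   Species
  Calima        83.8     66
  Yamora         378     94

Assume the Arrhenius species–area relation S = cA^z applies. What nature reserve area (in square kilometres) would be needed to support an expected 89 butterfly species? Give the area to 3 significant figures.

299 square kilometres

z = ln(94/66) / ln(378/83.8) = 0.3536 / 1.5065 = 0.2347
c = 66 / 83.8^0.2347 = 66 / 2.828 = 23.34
A = (89/23.34)^(1/0.2347) ⇒ ln A = ln(3.814)/0.2347 = 5.7021
A = e^5.7021 ≈ 299.5 square kilometres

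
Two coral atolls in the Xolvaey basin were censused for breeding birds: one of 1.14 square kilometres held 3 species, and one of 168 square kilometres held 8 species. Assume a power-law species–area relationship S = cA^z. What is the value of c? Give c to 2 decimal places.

z = ln(S₂/S₁) / ln(A₂/A₁) = ln(8/3) / ln(168/1.14) = 0.9808 / 4.9929 = 0.1964
c = S₁ / A₁^z = 3 / 1.14^0.1964 = 3 / 1.026 = 2.924

2.92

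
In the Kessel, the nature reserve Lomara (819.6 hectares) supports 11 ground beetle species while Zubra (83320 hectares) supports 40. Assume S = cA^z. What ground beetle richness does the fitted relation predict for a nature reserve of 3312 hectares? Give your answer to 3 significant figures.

z = ln(40/11) / ln(83320/819.6) = 1.2910 / 4.6216 = 0.2793
c = 11 / 819.6^0.2793 = 11 / 6.514 = 1.689
S₃ = 1.689 × 3312^0.2793 = 1.689 × 9.622 ≈ 16.25

16.2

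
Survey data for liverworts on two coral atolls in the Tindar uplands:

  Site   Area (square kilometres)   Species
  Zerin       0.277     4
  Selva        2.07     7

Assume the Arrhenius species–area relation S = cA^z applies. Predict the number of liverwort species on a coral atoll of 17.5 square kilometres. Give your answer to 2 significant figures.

z = ln(7/4) / ln(2.07/0.277) = 0.5596 / 2.0113 = 0.2782
c = 4 / 0.277^0.2782 = 4 / 0.6996 = 5.717
S₃ = 5.717 × 17.5^0.2782 = 5.717 × 2.217 ≈ 12.68

13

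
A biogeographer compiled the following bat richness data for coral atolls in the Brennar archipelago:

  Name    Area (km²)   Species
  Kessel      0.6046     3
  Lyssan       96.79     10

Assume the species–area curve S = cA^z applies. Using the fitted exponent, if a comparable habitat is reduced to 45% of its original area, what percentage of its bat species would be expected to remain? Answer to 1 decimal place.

82.7%

z = ln(10/3) / ln(96.79/0.6046) = 1.2040 / 5.0757 = 0.2372
S_new/S_old = (A_new/A_old)^z = 0.45^0.2372 = exp(0.2372 × -0.7985) = 0.8274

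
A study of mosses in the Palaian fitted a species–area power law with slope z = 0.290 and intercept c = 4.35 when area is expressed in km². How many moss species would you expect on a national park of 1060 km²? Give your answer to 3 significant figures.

S = 4.35 × 1060^0.29
ln S = ln 4.35 + 0.29 × ln 1060 = 1.4702 + 0.29 × 6.9660 = 3.4903
S = e^3.4903 ≈ 32.8

32.8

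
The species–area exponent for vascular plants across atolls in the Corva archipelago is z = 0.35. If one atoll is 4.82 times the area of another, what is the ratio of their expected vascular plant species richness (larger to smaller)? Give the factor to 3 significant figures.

1.73

S₂/S₁ = (A₂/A₁)^z = 4.82^0.35
ln(S₂/S₁) = 0.35 × ln 4.82 = 0.35 × 1.5728 = 0.5505
S₂/S₁ = e^0.5505 ≈ 1.734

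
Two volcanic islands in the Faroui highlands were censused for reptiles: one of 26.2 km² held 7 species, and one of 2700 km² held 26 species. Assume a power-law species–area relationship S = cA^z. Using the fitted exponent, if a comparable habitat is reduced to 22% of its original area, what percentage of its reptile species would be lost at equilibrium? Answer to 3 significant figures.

34.9%

z = ln(26/7) / ln(2700/26.2) = 1.3122 / 4.6352 = 0.2831
S_new/S_old = (A_new/A_old)^z = 0.22^0.2831 = exp(0.2831 × -1.5141) = 0.6514
Fraction lost = 1 − 0.6514 = 0.3486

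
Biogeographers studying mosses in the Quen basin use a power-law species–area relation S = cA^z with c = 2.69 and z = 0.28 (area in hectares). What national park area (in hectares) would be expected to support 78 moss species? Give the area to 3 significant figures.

167000 hectares

78 = 2.69 × A^0.28  ⇒  A^0.28 = 78/2.69 = 29
ln A = ln(29) / 0.28 = 3.3672 / 0.28 = 12.0256
A = e^12.0256 ≈ 166975 hectares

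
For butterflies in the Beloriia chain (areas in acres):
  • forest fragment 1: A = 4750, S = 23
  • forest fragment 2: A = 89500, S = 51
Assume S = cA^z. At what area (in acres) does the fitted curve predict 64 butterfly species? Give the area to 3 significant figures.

z = ln(51/23) / ln(89500/4750) = 0.7963 / 2.9361 = 0.2712
c = 23 / 4750^0.2712 = 23 / 9.936 = 2.315
A = (64/2.315)^(1/0.2712) ⇒ ln A = ln(27.65)/0.2712 = 12.2392
A = e^12.2392 ≈ 206728 acres

207000 acres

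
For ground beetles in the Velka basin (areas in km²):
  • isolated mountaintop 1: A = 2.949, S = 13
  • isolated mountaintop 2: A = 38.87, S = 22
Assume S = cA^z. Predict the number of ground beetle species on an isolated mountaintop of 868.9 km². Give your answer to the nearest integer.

z = ln(22/13) / ln(38.87/2.949) = 0.5261 / 2.5788 = 0.2040
c = 13 / 2.949^0.2040 = 13 / 1.247 = 10.43
S₃ = 10.43 × 868.9^0.2040 = 10.43 × 3.977 ≈ 41.47

41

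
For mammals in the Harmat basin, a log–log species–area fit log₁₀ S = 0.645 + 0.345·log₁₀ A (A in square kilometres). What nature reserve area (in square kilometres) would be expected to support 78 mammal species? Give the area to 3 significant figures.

78 = 4.416 × A^0.345  ⇒  A^0.345 = 78/4.416 = 17.66
ln A = ln(17.66) / 0.345 = 2.8715 / 0.345 = 8.3233
A = e^8.3233 ≈ 4119 square kilometres

4120 square kilometres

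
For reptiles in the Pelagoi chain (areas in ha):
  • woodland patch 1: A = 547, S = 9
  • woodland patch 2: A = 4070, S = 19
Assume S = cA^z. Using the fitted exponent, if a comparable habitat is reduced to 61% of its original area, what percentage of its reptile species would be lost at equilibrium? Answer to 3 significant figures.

z = ln(19/9) / ln(4070/547) = 0.7472 / 2.0069 = 0.3723
S_new/S_old = (A_new/A_old)^z = 0.61^0.3723 = exp(0.3723 × -0.4943) = 0.8319
Fraction lost = 1 − 0.8319 = 0.1681

16.8%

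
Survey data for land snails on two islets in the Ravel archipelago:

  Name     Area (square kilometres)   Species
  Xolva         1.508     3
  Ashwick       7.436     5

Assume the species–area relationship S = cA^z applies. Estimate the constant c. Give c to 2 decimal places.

2.63

z = ln(S₂/S₁) / ln(A₂/A₁) = ln(5/3) / ln(7.436/1.508) = 0.5108 / 1.5955 = 0.3202
c = S₁ / A₁^z = 3 / 1.508^0.3202 = 3 / 1.141 = 2.63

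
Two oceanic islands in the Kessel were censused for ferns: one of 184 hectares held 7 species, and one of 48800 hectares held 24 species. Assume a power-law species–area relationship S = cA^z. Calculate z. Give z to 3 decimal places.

Taking logs: ln S = ln c + z ln A, so z = (ln S₂ − ln S₁)/(ln A₂ − ln A₁).
z = ln(24/7) / ln(48800/184) = ln(3.429) / ln(265.2) = 1.2321 / 5.5805 = 0.2208

0.221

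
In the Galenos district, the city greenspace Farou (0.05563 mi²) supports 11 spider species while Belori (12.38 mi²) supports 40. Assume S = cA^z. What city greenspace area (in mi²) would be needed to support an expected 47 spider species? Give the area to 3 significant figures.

z = ln(40/11) / ln(12.38/0.05563) = 1.2910 / 5.4051 = 0.2388
c = 11 / 0.05563^0.2388 = 11 / 0.5016 = 21.93
A = (47/21.93)^(1/0.2388) ⇒ ln A = ln(2.143)/0.2388 = 3.1913
A = e^3.1913 ≈ 24.32 mi²

24.3 mi²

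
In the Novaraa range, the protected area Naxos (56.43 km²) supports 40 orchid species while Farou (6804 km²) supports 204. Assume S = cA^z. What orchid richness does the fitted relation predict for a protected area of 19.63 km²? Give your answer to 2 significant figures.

28

z = ln(204/40) / ln(6804/56.43) = 1.6292 / 4.7923 = 0.3400
c = 40 / 56.43^0.3400 = 40 / 3.94 = 10.15
S₃ = 10.15 × 19.63^0.3400 = 10.15 × 2.751 ≈ 27.94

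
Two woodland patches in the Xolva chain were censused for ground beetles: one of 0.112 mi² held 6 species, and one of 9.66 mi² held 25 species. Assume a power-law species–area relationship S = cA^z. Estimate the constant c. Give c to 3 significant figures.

z = ln(S₂/S₁) / ln(A₂/A₁) = ln(25/6) / ln(9.66/0.112) = 1.4271 / 4.4573 = 0.3202
c = S₁ / A₁^z = 6 / 0.112^0.3202 = 6 / 0.4961 = 12.09

12.1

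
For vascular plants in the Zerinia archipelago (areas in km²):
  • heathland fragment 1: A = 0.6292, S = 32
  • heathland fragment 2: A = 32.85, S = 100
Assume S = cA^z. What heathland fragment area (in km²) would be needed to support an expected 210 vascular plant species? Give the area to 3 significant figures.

432 km²

z = ln(100/32) / ln(32.85/0.6292) = 1.1394 / 3.9553 = 0.2881
c = 32 / 0.6292^0.2881 = 32 / 0.8751 = 36.57
A = (210/36.57)^(1/0.2881) ⇒ ln A = ln(5.743)/0.2881 = 6.0674
A = e^6.0674 ≈ 431.6 km²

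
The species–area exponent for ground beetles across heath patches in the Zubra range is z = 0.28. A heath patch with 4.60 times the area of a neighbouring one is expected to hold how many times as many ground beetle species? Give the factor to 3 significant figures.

1.53

S₂/S₁ = (A₂/A₁)^z = 4.6^0.28
ln(S₂/S₁) = 0.28 × ln 4.6 = 0.28 × 1.5261 = 0.4273
S₂/S₁ = e^0.4273 ≈ 1.533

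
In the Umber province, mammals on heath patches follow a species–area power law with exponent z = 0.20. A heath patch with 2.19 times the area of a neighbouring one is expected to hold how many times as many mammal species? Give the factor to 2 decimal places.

S₂/S₁ = (A₂/A₁)^z = 2.19^0.2
ln(S₂/S₁) = 0.2 × ln 2.19 = 0.2 × 0.7839 = 0.1568
S₂/S₁ = e^0.1568 ≈ 1.17

1.17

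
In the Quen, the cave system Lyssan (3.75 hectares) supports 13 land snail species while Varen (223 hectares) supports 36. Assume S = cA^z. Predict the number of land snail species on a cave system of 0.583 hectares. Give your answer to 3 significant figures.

8.17

z = ln(36/13) / ln(223/3.75) = 1.0186 / 4.0854 = 0.2493
c = 13 / 3.75^0.2493 = 13 / 1.39 = 9.35
S₃ = 9.35 × 0.583^0.2493 = 9.35 × 0.8741 ≈ 8.173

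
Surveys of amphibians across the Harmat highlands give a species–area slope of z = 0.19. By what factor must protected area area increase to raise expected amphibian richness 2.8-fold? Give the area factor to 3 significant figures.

(A₂/A₁)^0.19 = 2.8, so A₂/A₁ = 2.8^(1/0.19) = 2.8^5.263
ln(A₂/A₁) = ln 2.8 / 0.19 = 1.0296 / 0.19 = 5.4190
A₂/A₁ = e^5.4190 ≈ 225.7

226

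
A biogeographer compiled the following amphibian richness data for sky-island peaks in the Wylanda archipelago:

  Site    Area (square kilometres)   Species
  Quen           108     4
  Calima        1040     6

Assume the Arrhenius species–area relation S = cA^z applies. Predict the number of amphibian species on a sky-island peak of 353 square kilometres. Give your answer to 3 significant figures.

z = ln(6/4) / ln(1040/108) = 0.4055 / 2.2648 = 0.1790
c = 4 / 108^0.1790 = 4 / 2.312 = 1.73
S₃ = 1.73 × 353^0.1790 = 1.73 × 2.858 ≈ 4.945

4.94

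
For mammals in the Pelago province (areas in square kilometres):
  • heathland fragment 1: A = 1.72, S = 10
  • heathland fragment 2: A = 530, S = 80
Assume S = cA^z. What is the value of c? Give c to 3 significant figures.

8.21

z = ln(S₂/S₁) / ln(A₂/A₁) = ln(80/10) / ln(530/1.72) = 2.0794 / 5.7306 = 0.3629
c = S₁ / A₁^z = 10 / 1.72^0.3629 = 10 / 1.217 = 8.214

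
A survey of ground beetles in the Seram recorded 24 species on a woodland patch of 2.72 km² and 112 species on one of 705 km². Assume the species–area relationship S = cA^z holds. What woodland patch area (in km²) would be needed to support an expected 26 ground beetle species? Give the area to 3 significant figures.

3.63 km²

z = ln(112/24) / ln(705/2.72) = 1.5404 / 5.5576 = 0.2772
c = 24 / 2.72^0.2772 = 24 / 1.32 = 18.19
A = (26/18.19)^(1/0.2772) ⇒ ln A = ln(1.43)/0.2772 = 1.2894
A = e^1.2894 ≈ 3.631 km²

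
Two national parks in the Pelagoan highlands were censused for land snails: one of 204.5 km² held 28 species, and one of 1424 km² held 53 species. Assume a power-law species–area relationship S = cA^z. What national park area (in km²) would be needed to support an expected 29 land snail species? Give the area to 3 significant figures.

z = ln(53/28) / ln(1424/204.5) = 0.6381 / 1.9407 = 0.3288
c = 28 / 204.5^0.3288 = 28 / 5.751 = 4.869
A = (29/4.869)^(1/0.3288) ⇒ ln A = ln(5.957)/0.3288 = 5.4273
A = e^5.4273 ≈ 227.5 km²

228 km²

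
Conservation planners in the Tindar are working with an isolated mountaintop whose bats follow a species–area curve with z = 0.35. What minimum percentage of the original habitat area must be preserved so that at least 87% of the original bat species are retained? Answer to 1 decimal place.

67.2%

Need (A_new/A_old)^0.35 = 0.87, so A_new/A_old = 0.87^(1/0.35) = 0.87^2.857
ln(A_new/A_old) = ln 0.87 / 0.35 = -0.1393 / 0.35 = -0.3979
A_new/A_old = e^-0.3979 ≈ 0.6717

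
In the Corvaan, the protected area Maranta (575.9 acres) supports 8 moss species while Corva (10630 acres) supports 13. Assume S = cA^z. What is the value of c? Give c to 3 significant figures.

z = ln(S₂/S₁) / ln(A₂/A₁) = ln(13/8) / ln(10630/575.9) = 0.4855 / 2.9155 = 0.1665
c = S₁ / A₁^z = 8 / 575.9^0.1665 = 8 / 2.882 = 2.776

2.78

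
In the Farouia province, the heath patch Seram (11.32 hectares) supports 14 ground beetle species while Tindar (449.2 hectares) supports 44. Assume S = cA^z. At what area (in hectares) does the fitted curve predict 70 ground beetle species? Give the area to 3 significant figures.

2000 hectares

z = ln(44/14) / ln(449.2/11.32) = 1.1451 / 3.6809 = 0.3111
c = 14 / 11.32^0.3111 = 14 / 2.127 = 6.581
A = (70/6.581)^(1/0.3111) ⇒ ln A = ln(10.64)/0.3111 = 7.5999
A = e^7.5999 ≈ 1998 hectares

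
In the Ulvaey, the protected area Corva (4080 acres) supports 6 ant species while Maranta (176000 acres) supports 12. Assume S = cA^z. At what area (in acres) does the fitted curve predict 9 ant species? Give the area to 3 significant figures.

36900 acres

z = ln(12/6) / ln(176000/4080) = 0.6931 / 3.7644 = 0.1841
c = 6 / 4080^0.1841 = 6 / 4.622 = 1.298
A = (9/1.298)^(1/0.1841) ⇒ ln A = ln(6.933)/0.1841 = 10.5159
A = e^10.5159 ≈ 36897 acres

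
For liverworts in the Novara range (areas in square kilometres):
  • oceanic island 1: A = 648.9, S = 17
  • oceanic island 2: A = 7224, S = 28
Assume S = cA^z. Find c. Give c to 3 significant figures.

4.45

z = ln(S₂/S₁) / ln(A₂/A₁) = ln(28/17) / ln(7224/648.9) = 0.4990 / 2.4099 = 0.2071
c = S₁ / A₁^z = 17 / 648.9^0.2071 = 17 / 3.822 = 4.448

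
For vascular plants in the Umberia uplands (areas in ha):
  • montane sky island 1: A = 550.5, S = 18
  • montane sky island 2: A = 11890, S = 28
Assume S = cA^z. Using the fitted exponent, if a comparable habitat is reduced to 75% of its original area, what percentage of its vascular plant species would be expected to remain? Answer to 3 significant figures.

z = ln(28/18) / ln(11890/550.5) = 0.4418 / 3.0726 = 0.1438
S_new/S_old = (A_new/A_old)^z = 0.75^0.1438 = exp(0.1438 × -0.2877) = 0.9595

95.9%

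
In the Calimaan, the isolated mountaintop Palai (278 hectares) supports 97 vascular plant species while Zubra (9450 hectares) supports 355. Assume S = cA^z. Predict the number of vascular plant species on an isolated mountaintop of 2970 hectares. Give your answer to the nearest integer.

232

z = ln(355/97) / ln(9450/278) = 1.2974 / 3.5261 = 0.3679
c = 97 / 278^0.3679 = 97 / 7.93 = 12.23
S₃ = 12.23 × 2970^0.3679 = 12.23 × 18.96 ≈ 231.9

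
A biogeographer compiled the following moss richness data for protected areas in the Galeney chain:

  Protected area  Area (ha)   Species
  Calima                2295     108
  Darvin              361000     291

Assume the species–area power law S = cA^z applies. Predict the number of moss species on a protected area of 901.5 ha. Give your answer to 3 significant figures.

z = ln(291/108) / ln(361000/2295) = 0.9912 / 5.0581 = 0.1960
c = 108 / 2295^0.1960 = 108 / 4.556 = 23.71
S₃ = 23.71 × 901.5^0.1960 = 23.71 × 3.794 ≈ 89.93

89.9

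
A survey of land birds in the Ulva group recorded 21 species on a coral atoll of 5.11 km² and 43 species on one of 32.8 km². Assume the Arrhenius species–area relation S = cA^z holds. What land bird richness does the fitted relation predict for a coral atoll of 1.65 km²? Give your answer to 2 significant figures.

z = ln(43/21) / ln(32.8/5.11) = 0.7167 / 1.8592 = 0.3855
c = 21 / 5.11^0.3855 = 21 / 1.875 = 11.2
S₃ = 11.2 × 1.65^0.3855 = 11.2 × 1.213 ≈ 13.58

14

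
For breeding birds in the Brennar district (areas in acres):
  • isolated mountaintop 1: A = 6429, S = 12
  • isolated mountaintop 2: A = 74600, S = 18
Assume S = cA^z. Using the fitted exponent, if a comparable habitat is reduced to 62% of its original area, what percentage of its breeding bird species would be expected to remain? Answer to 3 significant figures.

z = ln(18/12) / ln(74600/6429) = 0.4055 / 2.4513 = 0.1654
S_new/S_old = (A_new/A_old)^z = 0.62^0.1654 = exp(0.1654 × -0.4780) = 0.924

92.4%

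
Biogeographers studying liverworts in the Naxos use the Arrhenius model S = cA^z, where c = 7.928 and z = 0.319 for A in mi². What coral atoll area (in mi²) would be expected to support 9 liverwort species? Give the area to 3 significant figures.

9 = 7.928 × A^0.319  ⇒  A^0.319 = 9/7.928 = 1.135
ln A = ln(1.135) / 0.319 = 0.1268 / 0.319 = 0.3976
A = e^0.3976 ≈ 1.488 mi²

1.49 mi²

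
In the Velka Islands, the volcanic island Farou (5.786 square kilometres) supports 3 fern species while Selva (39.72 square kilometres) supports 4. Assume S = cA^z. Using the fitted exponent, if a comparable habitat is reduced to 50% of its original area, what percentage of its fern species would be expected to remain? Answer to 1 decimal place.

90.2%

z = ln(4/3) / ln(39.72/5.786) = 0.2877 / 1.9264 = 0.1493
S_new/S_old = (A_new/A_old)^z = 0.5^0.1493 = exp(0.1493 × -0.6931) = 0.9017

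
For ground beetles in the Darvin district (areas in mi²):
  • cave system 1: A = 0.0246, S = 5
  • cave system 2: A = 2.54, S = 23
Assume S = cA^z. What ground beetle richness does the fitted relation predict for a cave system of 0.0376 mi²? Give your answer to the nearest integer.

6

z = ln(23/5) / ln(2.54/0.0246) = 1.5261 / 4.6372 = 0.3291
c = 5 / 0.0246^0.3291 = 5 / 0.2954 = 16.92
S₃ = 16.92 × 0.0376^0.3291 = 16.92 × 0.3397 ≈ 5.749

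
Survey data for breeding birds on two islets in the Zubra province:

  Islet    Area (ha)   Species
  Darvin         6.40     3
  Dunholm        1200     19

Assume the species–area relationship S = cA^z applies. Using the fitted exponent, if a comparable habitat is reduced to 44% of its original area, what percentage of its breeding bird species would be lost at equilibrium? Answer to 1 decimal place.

z = ln(19/3) / ln(1200/6.4) = 1.8458 / 5.2338 = 0.3527
S_new/S_old = (A_new/A_old)^z = 0.44^0.3527 = exp(0.3527 × -0.8210) = 0.7486
Fraction lost = 1 − 0.7486 = 0.2514

25.1%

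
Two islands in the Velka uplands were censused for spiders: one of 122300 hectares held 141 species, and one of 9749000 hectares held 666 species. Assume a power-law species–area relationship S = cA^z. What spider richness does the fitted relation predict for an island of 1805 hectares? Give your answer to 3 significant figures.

31.6

z = ln(666/141) / ln(9749000/122300) = 1.5525 / 4.3784 = 0.3546
c = 141 / 122300^0.3546 = 141 / 63.67 = 2.215
S₃ = 2.215 × 1805^0.3546 = 2.215 × 14.28 ≈ 31.62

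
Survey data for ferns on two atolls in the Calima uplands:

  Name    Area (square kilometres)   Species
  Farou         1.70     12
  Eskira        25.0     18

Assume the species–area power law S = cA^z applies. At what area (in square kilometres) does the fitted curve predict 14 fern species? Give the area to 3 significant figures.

4.72 square kilometres

z = ln(18/12) / ln(25/1.7) = 0.4055 / 2.6882 = 0.1508
c = 12 / 1.7^0.1508 = 12 / 1.083 = 11.08
A = (14/11.08)^(1/0.1508) ⇒ ln A = ln(1.264)/0.1508 = 1.5527
A = e^1.5527 ≈ 4.724 square kilometres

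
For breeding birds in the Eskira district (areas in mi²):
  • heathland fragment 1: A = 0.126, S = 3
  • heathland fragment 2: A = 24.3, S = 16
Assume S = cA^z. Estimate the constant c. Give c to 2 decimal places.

z = ln(S₂/S₁) / ln(A₂/A₁) = ln(16/3) / ln(24.3/0.126) = 1.6740 / 5.2619 = 0.3181
c = S₁ / A₁^z = 3 / 0.126^0.3181 = 3 / 0.5174 = 5.799

5.80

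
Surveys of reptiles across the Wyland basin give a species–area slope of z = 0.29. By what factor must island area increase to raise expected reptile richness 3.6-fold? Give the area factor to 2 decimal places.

82.85

(A₂/A₁)^0.29 = 3.6, so A₂/A₁ = 3.6^(1/0.29) = 3.6^3.448
ln(A₂/A₁) = ln 3.6 / 0.29 = 1.2809 / 0.29 = 4.4170
A₂/A₁ = e^4.4170 ≈ 82.85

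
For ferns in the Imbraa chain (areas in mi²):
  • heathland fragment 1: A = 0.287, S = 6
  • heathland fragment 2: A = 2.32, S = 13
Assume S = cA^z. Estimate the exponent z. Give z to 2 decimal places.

Taking logs: ln S = ln c + z ln A, so z = (ln S₂ − ln S₁)/(ln A₂ − ln A₁).
z = ln(13/6) / ln(2.32/0.287) = ln(2.167) / ln(8.084) = 0.7732 / 2.0898 = 0.3700

0.37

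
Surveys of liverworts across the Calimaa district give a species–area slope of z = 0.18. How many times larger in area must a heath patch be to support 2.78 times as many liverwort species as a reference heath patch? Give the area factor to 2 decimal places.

(A₂/A₁)^0.18 = 2.78, so A₂/A₁ = 2.78^(1/0.18) = 2.78^5.556
ln(A₂/A₁) = ln 2.78 / 0.18 = 1.0225 / 0.18 = 5.6803
A₂/A₁ = e^5.6803 ≈ 293

293.03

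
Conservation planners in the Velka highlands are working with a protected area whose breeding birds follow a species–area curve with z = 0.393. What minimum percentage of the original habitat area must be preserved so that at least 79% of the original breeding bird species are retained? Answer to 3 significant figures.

54.9%

Need (A_new/A_old)^0.393 = 0.79, so A_new/A_old = 0.79^(1/0.393) = 0.79^2.545
ln(A_new/A_old) = ln 0.79 / 0.393 = -0.2357 / 0.393 = -0.5998
A_new/A_old = e^-0.5998 ≈ 0.5489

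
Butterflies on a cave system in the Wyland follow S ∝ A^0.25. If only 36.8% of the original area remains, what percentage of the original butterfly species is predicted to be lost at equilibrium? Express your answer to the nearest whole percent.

S_new/S_old = (A_new/A_old)^z = 0.368^0.25
= exp(0.25 × ln 0.368) = exp(0.25 × -0.9997) = exp(-0.2499) ≈ 0.7789
Fraction lost = 1 − 0.7789 = 0.2211

22%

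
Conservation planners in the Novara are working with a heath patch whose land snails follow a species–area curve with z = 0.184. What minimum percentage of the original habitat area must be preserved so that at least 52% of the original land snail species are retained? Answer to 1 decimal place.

Need (A_new/A_old)^0.184 = 0.52, so A_new/A_old = 0.52^(1/0.184) = 0.52^5.435
ln(A_new/A_old) = ln 0.52 / 0.184 = -0.6539 / 0.184 = -3.5539
A_new/A_old = e^-3.5539 ≈ 0.02861

2.9%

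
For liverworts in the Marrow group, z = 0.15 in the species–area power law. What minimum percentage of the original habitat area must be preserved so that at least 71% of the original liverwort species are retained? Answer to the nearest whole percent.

Need (A_new/A_old)^0.15 = 0.71, so A_new/A_old = 0.71^(1/0.15) = 0.71^6.667
ln(A_new/A_old) = ln 0.71 / 0.15 = -0.3425 / 0.15 = -2.2833
A_new/A_old = e^-2.2833 ≈ 0.102

10%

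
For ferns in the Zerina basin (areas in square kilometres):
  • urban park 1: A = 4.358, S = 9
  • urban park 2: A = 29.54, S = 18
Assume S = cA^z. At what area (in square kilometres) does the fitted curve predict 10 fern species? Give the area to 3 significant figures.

z = ln(18/9) / ln(29.54/4.358) = 0.6931 / 1.9137 = 0.3622
c = 9 / 4.358^0.3622 = 9 / 1.704 = 5.281
A = (10/5.281)^(1/0.3622) ⇒ ln A = ln(1.894)/0.3622 = 1.7629
A = e^1.7629 ≈ 5.829 square kilometres

5.83 square kilometres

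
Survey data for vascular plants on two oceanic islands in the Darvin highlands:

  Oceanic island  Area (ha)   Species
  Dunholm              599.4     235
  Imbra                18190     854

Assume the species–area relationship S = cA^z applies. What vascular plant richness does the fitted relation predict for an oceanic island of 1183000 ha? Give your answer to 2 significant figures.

4100

z = ln(854/235) / ln(18190/599.4) = 1.2903 / 3.4127 = 0.3781
c = 235 / 599.4^0.3781 = 235 / 11.23 = 20.93
S₃ = 20.93 × 1183000^0.3781 = 20.93 × 197.8 ≈ 4140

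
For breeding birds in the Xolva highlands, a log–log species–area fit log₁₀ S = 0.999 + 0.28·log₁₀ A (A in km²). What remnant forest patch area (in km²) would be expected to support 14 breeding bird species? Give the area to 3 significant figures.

14 = 9.977 × A^0.28  ⇒  A^0.28 = 14/9.977 = 1.403
ln A = ln(1.403) / 0.28 = 0.3388 / 0.28 = 1.2099
A = e^1.2099 ≈ 3.353 km²

3.35 km²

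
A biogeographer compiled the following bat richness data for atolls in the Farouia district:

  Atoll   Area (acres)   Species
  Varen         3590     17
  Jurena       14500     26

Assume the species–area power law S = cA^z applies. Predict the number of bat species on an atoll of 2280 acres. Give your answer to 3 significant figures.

z = ln(26/17) / ln(14500/3590) = 0.4249 / 1.3960 = 0.3044
c = 17 / 3590^0.3044 = 17 / 12.08 = 1.407
S₃ = 1.407 × 2280^0.3044 = 1.407 × 10.52 ≈ 14.81

14.8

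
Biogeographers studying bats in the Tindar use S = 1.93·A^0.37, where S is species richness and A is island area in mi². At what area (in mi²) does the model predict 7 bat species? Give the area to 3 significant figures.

7 = 1.93 × A^0.37  ⇒  A^0.37 = 7/1.93 = 3.627
ln A = ln(3.627) / 0.37 = 1.2884 / 0.37 = 3.4821
A = e^3.4821 ≈ 32.53 mi²

32.5 mi²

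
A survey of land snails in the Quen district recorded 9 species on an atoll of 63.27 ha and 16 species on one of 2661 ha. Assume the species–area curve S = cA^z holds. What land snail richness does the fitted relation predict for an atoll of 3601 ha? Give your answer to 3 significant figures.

z = ln(16/9) / ln(2661/63.27) = 0.5754 / 3.7390 = 0.1539
c = 9 / 63.27^0.1539 = 9 / 1.893 = 4.754
S₃ = 4.754 × 3601^0.1539 = 4.754 × 3.526 ≈ 16.76

16.8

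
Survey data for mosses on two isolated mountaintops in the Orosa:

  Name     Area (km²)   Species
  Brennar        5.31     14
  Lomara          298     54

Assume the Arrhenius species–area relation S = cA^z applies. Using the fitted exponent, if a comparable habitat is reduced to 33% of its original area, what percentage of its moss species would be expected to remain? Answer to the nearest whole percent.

z = ln(54/14) / ln(298/5.31) = 1.3499 / 4.0275 = 0.3352
S_new/S_old = (A_new/A_old)^z = 0.33^0.3352 = exp(0.3352 × -1.1087) = 0.6896

69%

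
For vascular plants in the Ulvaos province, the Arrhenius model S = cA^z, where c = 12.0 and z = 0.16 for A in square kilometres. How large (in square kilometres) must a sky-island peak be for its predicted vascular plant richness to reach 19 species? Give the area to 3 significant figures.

17.7 square kilometres

19 = 12 × A^0.16  ⇒  A^0.16 = 19/12 = 1.583
ln A = ln(1.583) / 0.16 = 0.4595 / 0.16 = 2.8721
A = e^2.8721 ≈ 17.67 square kilometres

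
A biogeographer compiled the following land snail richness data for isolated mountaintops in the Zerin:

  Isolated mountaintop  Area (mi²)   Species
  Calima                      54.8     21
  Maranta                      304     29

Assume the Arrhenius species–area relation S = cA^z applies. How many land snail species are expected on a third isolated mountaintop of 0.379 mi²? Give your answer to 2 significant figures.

z = ln(29/21) / ln(304/54.8) = 0.3228 / 1.7133 = 0.1884
c = 21 / 54.8^0.1884 = 21 / 2.126 = 9.878
S₃ = 9.878 × 0.379^0.1884 = 9.878 × 0.833 ≈ 8.228

8.2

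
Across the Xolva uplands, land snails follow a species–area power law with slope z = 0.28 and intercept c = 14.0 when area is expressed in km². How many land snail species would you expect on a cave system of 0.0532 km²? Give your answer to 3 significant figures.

6.16

S = 14 × 0.0532^0.28 = 14 × 0.4398 ≈ 6.157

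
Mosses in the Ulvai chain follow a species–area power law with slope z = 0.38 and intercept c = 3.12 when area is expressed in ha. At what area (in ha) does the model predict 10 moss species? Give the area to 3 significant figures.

10 = 3.12 × A^0.38  ⇒  A^0.38 = 10/3.12 = 3.205
ln A = ln(3.205) / 0.38 = 1.1648 / 0.38 = 3.0651
A = e^3.0651 ≈ 21.44 ha

21.4 ha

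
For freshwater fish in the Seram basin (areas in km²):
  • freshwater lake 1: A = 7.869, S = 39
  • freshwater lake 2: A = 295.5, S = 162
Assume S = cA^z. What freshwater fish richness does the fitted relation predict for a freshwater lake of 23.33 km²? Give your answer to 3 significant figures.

59.8

z = ln(162/39) / ln(295.5/7.869) = 1.4240 / 3.6257 = 0.3928
c = 39 / 7.869^0.3928 = 39 / 2.248 = 17.35
S₃ = 17.35 × 23.33^0.3928 = 17.35 × 3.446 ≈ 59.76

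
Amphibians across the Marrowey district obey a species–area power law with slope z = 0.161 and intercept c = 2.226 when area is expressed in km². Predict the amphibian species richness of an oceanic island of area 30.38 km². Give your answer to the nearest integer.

S = 2.226 × 30.38^0.161
ln S = ln 2.226 + 0.161 × ln 30.38 = 0.8002 + 0.161 × 3.4138 = 1.3498
S = e^1.3498 ≈ 3.857

4 species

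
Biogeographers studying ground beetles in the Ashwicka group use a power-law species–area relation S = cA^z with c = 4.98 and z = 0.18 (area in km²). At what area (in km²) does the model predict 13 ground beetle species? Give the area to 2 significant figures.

210 km²

13 = 4.98 × A^0.18  ⇒  A^0.18 = 13/4.98 = 2.61
ln A = ln(2.61) / 0.18 = 0.9595 / 0.18 = 5.3307
A = e^5.3307 ≈ 206.6 km²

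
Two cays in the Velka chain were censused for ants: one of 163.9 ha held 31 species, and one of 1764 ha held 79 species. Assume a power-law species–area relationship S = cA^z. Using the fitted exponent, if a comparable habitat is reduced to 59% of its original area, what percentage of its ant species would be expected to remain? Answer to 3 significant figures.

z = ln(79/31) / ln(1764/163.9) = 0.9355 / 2.3761 = 0.3937
S_new/S_old = (A_new/A_old)^z = 0.59^0.3937 = exp(0.3937 × -0.5276) = 0.8124

81.2%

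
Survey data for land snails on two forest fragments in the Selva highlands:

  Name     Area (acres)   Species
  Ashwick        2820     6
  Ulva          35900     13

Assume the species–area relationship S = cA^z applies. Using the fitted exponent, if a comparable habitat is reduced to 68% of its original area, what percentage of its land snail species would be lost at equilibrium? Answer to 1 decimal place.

11.1%

z = ln(13/6) / ln(35900/2820) = 0.7732 / 2.5440 = 0.3039
S_new/S_old = (A_new/A_old)^z = 0.68^0.3039 = exp(0.3039 × -0.3857) = 0.8894
Fraction lost = 1 − 0.8894 = 0.1106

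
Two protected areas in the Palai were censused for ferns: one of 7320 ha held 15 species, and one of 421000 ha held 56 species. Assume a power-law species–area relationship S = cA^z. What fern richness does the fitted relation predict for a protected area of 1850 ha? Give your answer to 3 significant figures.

9.59

z = ln(56/15) / ln(421000/7320) = 1.3173 / 4.0520 = 0.3251
c = 15 / 7320^0.3251 = 15 / 18.04 = 0.8313
S₃ = 0.8313 × 1850^0.3251 = 0.8313 × 11.54 ≈ 9.592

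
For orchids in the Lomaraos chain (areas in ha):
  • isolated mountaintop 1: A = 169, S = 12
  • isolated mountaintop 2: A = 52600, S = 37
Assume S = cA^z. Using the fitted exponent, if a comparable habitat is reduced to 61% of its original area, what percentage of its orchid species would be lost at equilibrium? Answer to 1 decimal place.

z = ln(37/12) / ln(52600/169) = 1.1260 / 5.7406 = 0.1961
S_new/S_old = (A_new/A_old)^z = 0.61^0.1961 = exp(0.1961 × -0.4943) = 0.9076
Fraction lost = 1 − 0.9076 = 0.0924

9.2%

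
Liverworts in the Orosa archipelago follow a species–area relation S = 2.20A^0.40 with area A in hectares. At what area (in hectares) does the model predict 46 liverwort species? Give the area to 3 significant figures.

2000 hectares

46 = 2.2 × A^0.4  ⇒  A^0.4 = 46/2.2 = 20.91
ln A = ln(20.91) / 0.4 = 3.0402 / 0.4 = 7.6005
A = e^7.6005 ≈ 1999 hectares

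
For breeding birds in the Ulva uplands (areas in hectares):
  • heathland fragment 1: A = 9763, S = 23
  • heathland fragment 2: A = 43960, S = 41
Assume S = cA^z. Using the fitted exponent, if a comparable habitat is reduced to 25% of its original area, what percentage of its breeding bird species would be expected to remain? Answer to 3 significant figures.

58.7%

z = ln(41/23) / ln(43960/9763) = 0.5781 / 1.5047 = 0.3842
S_new/S_old = (A_new/A_old)^z = 0.25^0.3842 = exp(0.3842 × -1.3863) = 0.5871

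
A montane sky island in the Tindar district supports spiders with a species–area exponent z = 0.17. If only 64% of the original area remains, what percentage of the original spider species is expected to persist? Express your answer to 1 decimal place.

92.7%

S_new/S_old = (A_new/A_old)^z = 0.64^0.17
= exp(0.17 × ln 0.64) = exp(0.17 × -0.4463) = exp(-0.0759) ≈ 0.9269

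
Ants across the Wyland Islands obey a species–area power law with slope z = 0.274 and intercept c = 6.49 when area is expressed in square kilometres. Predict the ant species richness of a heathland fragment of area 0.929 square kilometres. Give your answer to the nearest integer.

S = 6.49 × 0.929^0.274
ln S = ln 6.49 + 0.274 × ln 0.929 = 1.8703 + 0.274 × -0.0736 = 1.8501
S = e^1.8501 ≈ 6.36

6 species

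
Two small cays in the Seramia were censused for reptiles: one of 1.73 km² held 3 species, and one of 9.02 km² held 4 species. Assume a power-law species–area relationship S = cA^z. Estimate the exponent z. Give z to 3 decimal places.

Taking logs: ln S = ln c + z ln A, so z = (ln S₂ − ln S₁)/(ln A₂ − ln A₁).
z = ln(4/3) / ln(9.02/1.73) = ln(1.333) / ln(5.214) = 0.2877 / 1.6513 = 0.1742

0.174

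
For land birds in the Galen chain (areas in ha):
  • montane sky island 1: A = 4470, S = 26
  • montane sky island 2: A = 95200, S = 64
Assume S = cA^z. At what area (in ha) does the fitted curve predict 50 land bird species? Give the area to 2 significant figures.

z = ln(64/26) / ln(95200/4470) = 0.9008 / 3.0586 = 0.2945
c = 26 / 4470^0.2945 = 26 / 11.89 = 2.187
A = (50/2.187)^(1/0.2945) ⇒ ln A = ln(22.86)/0.2945 = 10.6255
A = e^10.6255 ≈ 41173 ha

41000 ha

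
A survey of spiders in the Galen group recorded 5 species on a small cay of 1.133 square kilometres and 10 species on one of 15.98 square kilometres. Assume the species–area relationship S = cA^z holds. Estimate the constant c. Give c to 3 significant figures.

z = ln(S₂/S₁) / ln(A₂/A₁) = ln(10/5) / ln(15.98/1.133) = 0.6931 / 2.6465 = 0.2619
c = S₁ / A₁^z = 5 / 1.133^0.2619 = 5 / 1.033 = 4.839

4.84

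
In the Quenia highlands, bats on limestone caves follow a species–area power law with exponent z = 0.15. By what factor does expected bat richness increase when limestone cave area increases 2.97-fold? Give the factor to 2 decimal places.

1.18

S₂/S₁ = (A₂/A₁)^z = 2.97^0.15
ln(S₂/S₁) = 0.15 × ln 2.97 = 0.15 × 1.0886 = 0.1633
S₂/S₁ = e^0.1633 ≈ 1.177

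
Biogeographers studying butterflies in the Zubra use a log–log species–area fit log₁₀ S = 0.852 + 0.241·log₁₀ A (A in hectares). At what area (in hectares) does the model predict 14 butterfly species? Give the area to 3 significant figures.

14 = 7.112 × A^0.241  ⇒  A^0.241 = 14/7.112 = 1.968
ln A = ln(1.968) / 0.241 = 0.6773 / 0.241 = 2.8102
A = e^2.8102 ≈ 16.61 hectares

16.6 hectares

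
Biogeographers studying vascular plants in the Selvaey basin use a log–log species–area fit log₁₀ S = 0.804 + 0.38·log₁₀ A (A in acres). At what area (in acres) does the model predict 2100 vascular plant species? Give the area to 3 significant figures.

4240000 acres

2100 = 6.368 × A^0.38  ⇒  A^0.38 = 2100/6.368 = 329.8
ln A = ln(329.8) / 0.38 = 5.7984 / 0.38 = 15.2590
A = e^15.2590 ≈ 4235385 acres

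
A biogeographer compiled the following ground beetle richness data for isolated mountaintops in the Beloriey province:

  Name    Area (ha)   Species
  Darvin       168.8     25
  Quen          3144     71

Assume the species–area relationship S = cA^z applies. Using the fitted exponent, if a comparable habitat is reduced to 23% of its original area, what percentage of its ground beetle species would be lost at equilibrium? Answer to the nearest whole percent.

41%

z = ln(71/25) / ln(3144/168.8) = 1.0438 / 2.9245 = 0.3569
S_new/S_old = (A_new/A_old)^z = 0.23^0.3569 = exp(0.3569 × -1.4697) = 0.5918
Fraction lost = 1 − 0.5918 = 0.4082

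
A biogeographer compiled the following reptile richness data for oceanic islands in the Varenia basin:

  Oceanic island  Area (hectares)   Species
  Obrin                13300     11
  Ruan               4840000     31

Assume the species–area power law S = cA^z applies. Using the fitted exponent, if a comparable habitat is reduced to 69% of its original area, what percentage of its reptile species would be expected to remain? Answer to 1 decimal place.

z = ln(31/11) / ln(4840000/13300) = 1.0361 / 5.8969 = 0.1757
S_new/S_old = (A_new/A_old)^z = 0.69^0.1757 = exp(0.1757 × -0.3711) = 0.9369

93.7%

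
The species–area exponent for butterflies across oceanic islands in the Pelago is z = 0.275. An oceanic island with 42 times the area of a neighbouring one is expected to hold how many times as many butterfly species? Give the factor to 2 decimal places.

2.80

S₂/S₁ = (A₂/A₁)^z = 42^0.275
ln(S₂/S₁) = 0.275 × ln 42 = 0.275 × 3.7377 = 1.0279
S₂/S₁ = e^1.0279 ≈ 2.795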